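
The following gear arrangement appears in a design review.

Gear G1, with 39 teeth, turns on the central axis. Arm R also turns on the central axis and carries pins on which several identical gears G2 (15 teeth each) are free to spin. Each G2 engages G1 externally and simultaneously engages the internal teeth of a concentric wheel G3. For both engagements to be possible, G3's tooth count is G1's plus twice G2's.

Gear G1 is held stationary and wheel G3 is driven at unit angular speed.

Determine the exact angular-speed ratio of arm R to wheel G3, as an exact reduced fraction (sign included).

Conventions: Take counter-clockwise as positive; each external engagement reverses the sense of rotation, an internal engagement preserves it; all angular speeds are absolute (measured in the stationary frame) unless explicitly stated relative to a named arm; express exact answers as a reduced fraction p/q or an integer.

23/36

class = planetary set [G3 = 39+2·15 = 69; Willis about the carrier]
ring teeth: 39 + 2·15 = 69
39(ω_sun−ω_arm) = −69(ω_ring−ω_arm),  ω_sun = 0, ω_ring = 1
39(0−ω_arm) = −69(1−ω_arm)  ⇒  108·ω_arm = 69  ⇒  ω_arm = 23/36
ω_out/ω_in = 23/36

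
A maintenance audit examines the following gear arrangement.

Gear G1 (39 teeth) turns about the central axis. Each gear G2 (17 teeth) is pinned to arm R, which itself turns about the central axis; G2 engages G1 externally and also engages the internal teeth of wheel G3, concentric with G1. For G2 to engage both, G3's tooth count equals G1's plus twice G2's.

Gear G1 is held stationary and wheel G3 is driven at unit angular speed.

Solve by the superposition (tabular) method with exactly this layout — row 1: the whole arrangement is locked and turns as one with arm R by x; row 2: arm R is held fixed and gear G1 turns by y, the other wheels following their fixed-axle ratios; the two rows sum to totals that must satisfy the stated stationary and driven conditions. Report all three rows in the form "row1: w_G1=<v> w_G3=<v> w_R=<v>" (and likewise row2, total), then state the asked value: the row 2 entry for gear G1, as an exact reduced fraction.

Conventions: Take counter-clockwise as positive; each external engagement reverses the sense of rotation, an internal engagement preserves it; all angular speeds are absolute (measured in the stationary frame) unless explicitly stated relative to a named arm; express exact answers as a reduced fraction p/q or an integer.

row1: w_G1=73/112 w_G3=73/112 w_R=73/112
row2: w_G1=-73/112 w_G3=39/112 w_R=0
total: w_G1=0 w_G3=1 w_R=73/112
asked value: -73/112

planetary set (39T centre, 17T on arm, 73T internal) — Willis relation
row 1 — lock + rotate with arm: ω_sun = ω_ring = ω_arm = x
row 2 — arm fixed, fixed-axis ratios: sun y, ring −(39/73)·y, arm 0
boundary: total ω_sun = x + y = 0 and total ω_ring = x − (39/73)·y = 1  ⇒  y = -73/112, x = 73/112
row 2 ring = −(39/73)·(-73/112) = 39/112
totals (row 1 + row 2): sun 73/112 + (-73/112) = 0, ring 73/112 + 39/112 = 1, arm 73/112 + 0 = 73/112
asked cell (row2, sun) = -73/112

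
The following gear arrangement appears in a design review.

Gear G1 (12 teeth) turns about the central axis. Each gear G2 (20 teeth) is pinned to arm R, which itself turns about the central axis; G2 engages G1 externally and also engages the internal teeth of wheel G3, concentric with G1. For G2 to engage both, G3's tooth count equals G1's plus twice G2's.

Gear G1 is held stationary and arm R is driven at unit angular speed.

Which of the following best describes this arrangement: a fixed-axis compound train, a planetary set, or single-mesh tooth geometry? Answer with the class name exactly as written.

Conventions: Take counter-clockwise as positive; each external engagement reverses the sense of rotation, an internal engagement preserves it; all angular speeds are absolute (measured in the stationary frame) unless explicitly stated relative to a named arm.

topology: planetary set — G1 12T / G2 20T / G3 52T, arm = carrier (Willis)
classification: planetary set

planetary set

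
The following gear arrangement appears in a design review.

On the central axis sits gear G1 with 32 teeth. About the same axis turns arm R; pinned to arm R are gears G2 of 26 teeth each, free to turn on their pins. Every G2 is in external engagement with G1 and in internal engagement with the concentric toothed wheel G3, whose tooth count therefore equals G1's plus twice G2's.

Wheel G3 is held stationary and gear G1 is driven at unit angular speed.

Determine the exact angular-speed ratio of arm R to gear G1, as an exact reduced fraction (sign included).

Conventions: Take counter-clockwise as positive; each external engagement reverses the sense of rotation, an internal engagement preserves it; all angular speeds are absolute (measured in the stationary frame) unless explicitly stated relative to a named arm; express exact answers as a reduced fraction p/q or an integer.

8/29

recognized (axles ride arm R): planetary set, 32/26/84 teeth
ring teeth: 32 + 2·26 = 84
32(ω_sun−ω_arm) = −84(ω_ring−ω_arm),  ω_ring = 0, ω_sun = 1
32(1−ω_arm) = −84(0−ω_arm)  ⇒  116·ω_arm = 32  ⇒  ω_arm = 8/29
ω_out/ω_in = 8/29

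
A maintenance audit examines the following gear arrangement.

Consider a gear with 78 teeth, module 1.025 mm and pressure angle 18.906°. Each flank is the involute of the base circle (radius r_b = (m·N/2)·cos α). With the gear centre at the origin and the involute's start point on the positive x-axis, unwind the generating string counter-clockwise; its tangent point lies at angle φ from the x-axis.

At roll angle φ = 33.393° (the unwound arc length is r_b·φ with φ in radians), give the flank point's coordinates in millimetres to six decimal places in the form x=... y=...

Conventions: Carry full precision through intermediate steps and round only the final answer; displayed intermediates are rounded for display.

topology: single-mesh involute geometry — m = 1.025, N = 78
pitch radius r_p = m·N/2 = 1.025·78/2 = 39.975000
base radius r_b = r_p·cos α = 39.975000·cos 18.906° = 37.818406
roll angle φ = 33.393° = 0.58281780 rad
x = r_b·(cos φ + φ·sin φ) = 43.706189
y = r_b·(sin φ − φ·cos φ) = 2.411882

x=43.706189 y=2.411882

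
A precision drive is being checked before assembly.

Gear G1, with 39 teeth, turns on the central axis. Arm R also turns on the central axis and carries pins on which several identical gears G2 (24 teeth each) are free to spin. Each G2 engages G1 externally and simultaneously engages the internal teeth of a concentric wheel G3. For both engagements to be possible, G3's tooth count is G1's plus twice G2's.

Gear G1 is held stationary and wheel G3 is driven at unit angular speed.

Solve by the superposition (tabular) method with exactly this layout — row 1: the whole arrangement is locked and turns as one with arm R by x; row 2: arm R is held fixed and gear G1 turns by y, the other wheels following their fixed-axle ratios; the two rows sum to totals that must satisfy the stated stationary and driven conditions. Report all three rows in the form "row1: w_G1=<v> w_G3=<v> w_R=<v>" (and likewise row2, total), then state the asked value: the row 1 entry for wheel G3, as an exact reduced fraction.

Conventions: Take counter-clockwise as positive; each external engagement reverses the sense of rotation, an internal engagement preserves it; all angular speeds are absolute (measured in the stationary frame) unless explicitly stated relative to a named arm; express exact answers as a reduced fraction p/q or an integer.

class = planetary set [G3 = 39+2·24 = 87; Willis about the carrier]
row 1 — lock + rotate with arm: ω_sun = ω_ring = ω_arm = x
row 2 — arm fixed, fixed-axis ratios: sun y, ring −(39/87)·y, arm 0
boundary: total ω_sun = x + y = 0 and total ω_ring = x − (39/87)·y = 1  ⇒  y = -29/42, x = 29/42
row 2 ring = −(39/87)·(-29/42) = 13/42
totals (row 1 + row 2): sun 29/42 + (-29/42) = 0, ring 29/42 + 13/42 = 1, arm 29/42 + 0 = 29/42
asked cell (row1, ring) = 29/42

row1: w_G1=29/42 w_G3=29/42 w_R=29/42
row2: w_G1=-29/42 w_G3=13/42 w_R=0
total: w_G1=0 w_G3=1 w_R=29/42
asked value: 29/42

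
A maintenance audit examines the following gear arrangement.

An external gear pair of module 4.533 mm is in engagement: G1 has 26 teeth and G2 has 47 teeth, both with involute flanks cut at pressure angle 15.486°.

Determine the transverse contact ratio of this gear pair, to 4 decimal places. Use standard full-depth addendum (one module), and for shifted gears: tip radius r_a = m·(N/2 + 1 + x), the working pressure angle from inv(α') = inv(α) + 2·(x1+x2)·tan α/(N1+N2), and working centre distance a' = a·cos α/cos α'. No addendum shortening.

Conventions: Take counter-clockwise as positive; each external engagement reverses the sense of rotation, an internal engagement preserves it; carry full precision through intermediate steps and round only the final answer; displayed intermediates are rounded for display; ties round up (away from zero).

class = single-mesh tooth geometry [involute pair 26T × 47T, m = 4.533]
base radii: r_b1 = 56.789625, r_b2 = 102.658169
tip radii: r_a1 = 63.462000, r_a2 = 111.058500
no profile shift: α' = α, a' = a
action lengths: √(r_a1²−r_b1²) = 28.326029, √(r_a2²−r_b2²) = 42.370872
base pitch p_b = π·m·cos α = 13.723836
CR = (28.326029 + 42.370872 − 165.454500·sin 15.48600°)/13.723836 = 1.932409
contact ratio ≈ 1.9324

1.9324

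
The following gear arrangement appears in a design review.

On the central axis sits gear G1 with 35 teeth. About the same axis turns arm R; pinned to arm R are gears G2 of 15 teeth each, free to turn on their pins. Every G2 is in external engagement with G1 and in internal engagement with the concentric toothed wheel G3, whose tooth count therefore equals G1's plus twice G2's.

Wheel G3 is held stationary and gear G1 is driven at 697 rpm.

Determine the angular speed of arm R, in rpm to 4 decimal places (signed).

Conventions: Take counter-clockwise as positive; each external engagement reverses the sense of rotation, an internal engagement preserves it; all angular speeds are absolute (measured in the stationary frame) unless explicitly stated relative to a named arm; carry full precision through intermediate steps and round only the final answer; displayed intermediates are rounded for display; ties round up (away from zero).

planetary set (35T centre, 15T on arm, 65T internal) — Willis relation
normalise by the input: solve with ω_sun = 1, then scale by 697 rpm
ring teeth: 35 + 2·15 = 65
35(ω_sun−ω_arm) = −65(ω_ring−ω_arm),  ω_ring = 0, ω_sun = 1
35(1−ω_arm) = −65(0−ω_arm)  ⇒  100·ω_arm = 35  ⇒  ω_arm = 7/20
scale: ω_arm = 7/20 × 697 rpm = +243.9500 rpm

+243.9500 rpm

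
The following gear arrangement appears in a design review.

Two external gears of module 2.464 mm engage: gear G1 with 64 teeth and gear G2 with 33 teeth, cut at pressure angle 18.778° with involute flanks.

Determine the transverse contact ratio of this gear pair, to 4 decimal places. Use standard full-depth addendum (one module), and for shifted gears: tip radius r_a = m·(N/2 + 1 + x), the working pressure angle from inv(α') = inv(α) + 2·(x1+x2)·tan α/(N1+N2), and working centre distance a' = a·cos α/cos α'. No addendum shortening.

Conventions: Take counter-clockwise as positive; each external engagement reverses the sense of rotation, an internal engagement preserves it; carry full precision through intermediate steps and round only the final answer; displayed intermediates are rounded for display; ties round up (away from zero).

1.8007

class = single-mesh tooth geometry [involute pair 64T × 33T, m = 2.464]
base radii: r_b1 = 74.651152, r_b2 = 38.492000
tip radii: r_a1 = 81.312000, r_a2 = 43.120000
no profile shift: α' = α, a' = a
action lengths: √(r_a1²−r_b1²) = 32.231147, √(r_a2²−r_b2²) = 19.434513
base pitch p_b = π·m·cos α = 7.328860
CR = (32.231147 + 19.434513 − 119.504000·sin 18.77800°)/7.328860 = 1.800698
contact ratio ≈ 1.8007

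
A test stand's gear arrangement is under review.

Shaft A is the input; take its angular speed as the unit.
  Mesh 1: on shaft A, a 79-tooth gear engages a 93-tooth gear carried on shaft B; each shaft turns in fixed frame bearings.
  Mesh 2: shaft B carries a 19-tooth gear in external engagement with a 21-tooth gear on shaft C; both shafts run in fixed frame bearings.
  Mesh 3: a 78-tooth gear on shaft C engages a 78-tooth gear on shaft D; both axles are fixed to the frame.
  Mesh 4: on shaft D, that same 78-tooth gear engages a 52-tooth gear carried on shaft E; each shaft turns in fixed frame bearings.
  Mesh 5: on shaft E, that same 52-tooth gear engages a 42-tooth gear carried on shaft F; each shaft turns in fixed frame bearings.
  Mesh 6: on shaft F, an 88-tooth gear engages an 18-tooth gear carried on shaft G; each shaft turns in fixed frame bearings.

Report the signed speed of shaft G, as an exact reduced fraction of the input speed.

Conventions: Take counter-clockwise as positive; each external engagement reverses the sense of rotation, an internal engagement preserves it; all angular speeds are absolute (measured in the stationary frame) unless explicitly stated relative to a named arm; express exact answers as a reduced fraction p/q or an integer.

6-mesh fixed-axis compound train (all bearings frame-fixed)
mesh 1 [79T→93T]: |ω|/ω_in = 1×79/93 = 79/93, sense flips to −
mesh 2 [19T→21T]: |ω|/ω_in = (79/93)×19/21 = 1501/1953, sense flips to +
mesh 3 [78T→78T]: |ω|/ω_in = (1501/1953)×78/78 = 1501/1953, sense flips to −
mesh 4 [78T→52T]: |ω|/ω_in = (1501/1953)×78/52 = 1501/1302, sense flips to +
mesh 5 [52T→42T]: |ω|/ω_in = (1501/1302)×52/42 = 19513/13671, sense flips to −
mesh 6 [88T→18T]: |ω|/ω_in = (19513/13671)×88/18 = 858572/123039, sense flips to +
signed output speed (× input speed) = 858572/123039

858572/123039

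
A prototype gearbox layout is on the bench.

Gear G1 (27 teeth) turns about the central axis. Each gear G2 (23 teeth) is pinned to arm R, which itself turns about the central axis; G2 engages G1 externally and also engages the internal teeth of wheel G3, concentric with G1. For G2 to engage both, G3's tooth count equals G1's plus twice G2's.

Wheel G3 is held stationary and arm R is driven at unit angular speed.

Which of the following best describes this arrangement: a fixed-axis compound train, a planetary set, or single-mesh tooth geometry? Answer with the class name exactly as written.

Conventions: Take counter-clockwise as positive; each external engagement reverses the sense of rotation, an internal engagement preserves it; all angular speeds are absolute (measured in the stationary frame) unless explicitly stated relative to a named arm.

planetary set (27T centre, 23T on arm, 73T internal) — Willis relation
classification: planetary set

planetary set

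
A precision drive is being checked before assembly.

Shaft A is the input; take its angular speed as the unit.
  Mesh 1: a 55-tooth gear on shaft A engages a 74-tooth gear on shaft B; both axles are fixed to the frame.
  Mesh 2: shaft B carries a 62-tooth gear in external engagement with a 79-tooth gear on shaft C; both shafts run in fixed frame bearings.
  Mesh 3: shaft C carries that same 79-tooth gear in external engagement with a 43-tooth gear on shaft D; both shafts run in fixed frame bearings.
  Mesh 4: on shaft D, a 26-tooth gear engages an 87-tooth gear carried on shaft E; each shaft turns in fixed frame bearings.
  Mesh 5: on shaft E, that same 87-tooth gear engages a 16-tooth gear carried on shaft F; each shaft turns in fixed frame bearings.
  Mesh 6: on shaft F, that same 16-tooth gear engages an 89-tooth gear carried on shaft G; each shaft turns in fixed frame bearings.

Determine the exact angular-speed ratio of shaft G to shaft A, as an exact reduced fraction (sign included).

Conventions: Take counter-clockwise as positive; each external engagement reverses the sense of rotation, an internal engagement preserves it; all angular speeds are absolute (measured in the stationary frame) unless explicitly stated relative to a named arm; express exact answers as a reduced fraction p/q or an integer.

class = fixed-axis compound train [6 meshes; 6 ratios multiply, 6 sense flips]
mesh 1 [55T→74T]: running ratio 55/74, sense −
mesh 2 [62T→79T]: running ratio 1705/2923, sense +
mesh 3 [79T→43T]: running ratio 1705/1591, sense −
mesh 4 [26T→87T]: running ratio 44330/138417, sense +
mesh 5 [87T→16T]: running ratio 22165/12728, sense −
mesh 6 [16T→89T]: running ratio 44330/141599, sense +
ω_out/ω_in = 44330/141599

44330/141599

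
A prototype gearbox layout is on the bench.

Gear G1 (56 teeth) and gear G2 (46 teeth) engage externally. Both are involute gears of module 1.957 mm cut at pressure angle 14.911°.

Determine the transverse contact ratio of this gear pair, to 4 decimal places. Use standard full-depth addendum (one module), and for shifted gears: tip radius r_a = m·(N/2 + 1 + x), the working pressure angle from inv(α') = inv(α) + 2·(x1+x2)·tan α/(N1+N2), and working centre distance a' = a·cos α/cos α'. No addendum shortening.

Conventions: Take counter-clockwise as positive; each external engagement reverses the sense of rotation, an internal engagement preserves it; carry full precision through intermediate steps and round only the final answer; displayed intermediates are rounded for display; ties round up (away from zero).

single-mesh involute tooth geometry (56T engaging 46T at module 1.957)
base radii: r_b1 = 52.950838, r_b2 = 43.495331
tip radii: r_a1 = 56.753000, r_a2 = 46.968000
no profile shift: α' = α, a' = a
action lengths: √(r_a1²−r_b1²) = 20.423315, √(r_a2²−r_b2²) = 17.724255
base pitch p_b = π·m·cos α = 5.941070
CR = (20.423315 + 17.724255 − 99.807000·sin 14.91100°)/5.941070 = 2.098174
contact ratio ≈ 2.0982

2.0982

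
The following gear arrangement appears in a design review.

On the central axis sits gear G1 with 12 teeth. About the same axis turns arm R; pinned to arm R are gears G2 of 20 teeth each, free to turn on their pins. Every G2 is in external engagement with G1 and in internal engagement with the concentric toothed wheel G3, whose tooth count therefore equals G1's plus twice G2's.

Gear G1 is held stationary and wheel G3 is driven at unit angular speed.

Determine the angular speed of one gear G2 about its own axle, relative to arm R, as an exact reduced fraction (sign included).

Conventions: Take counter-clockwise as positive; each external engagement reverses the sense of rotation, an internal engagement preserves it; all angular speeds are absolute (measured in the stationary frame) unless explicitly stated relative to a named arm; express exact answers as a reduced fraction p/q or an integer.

39/80

planetary set (12T centre, 20T on arm, 52T internal) — Willis relation
ring teeth: 12 + 2·20 = 52
12(ω_sun−ω_arm) = −52(ω_ring−ω_arm),  ω_sun = 0, ω_ring = 1
12(0−ω_arm) = −52(1−ω_arm)  ⇒  64·ω_arm = 52  ⇒  ω_arm = 13/16
sun–planet mesh: 12·(0−13/16) = −20·(ω_p−ω_arm)  ⇒  ω_p−ω_arm = 39/80
exact speed ratio = 39/80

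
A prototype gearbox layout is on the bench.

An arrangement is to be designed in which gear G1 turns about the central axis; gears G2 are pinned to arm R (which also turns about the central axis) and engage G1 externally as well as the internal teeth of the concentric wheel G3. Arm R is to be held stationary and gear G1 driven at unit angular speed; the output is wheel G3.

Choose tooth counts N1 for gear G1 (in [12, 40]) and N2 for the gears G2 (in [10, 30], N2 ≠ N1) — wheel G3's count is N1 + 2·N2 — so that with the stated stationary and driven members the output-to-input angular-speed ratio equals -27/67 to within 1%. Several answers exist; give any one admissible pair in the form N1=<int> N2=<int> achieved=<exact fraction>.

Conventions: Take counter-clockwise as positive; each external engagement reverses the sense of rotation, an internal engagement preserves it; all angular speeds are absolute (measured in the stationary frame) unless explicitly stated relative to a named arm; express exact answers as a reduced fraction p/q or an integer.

N1=27 N2=20 achieved=-27/67

topology: planetary set — design target -27/67, arm = carrier (Willis)
Willis with ω_arm = 0: ω_ring/ω_sun = −N1/N3; set equal to -27/67  ⇒  N3/N1 = −1/(-27/67) = 67/27
N3 = N1 + 2·N2  ⇒  N2/N1 = (N3/N1 − 1)/2 = (67/27 − 1)/2 = 20/27
smallest multiple with N1 ≥ 12 and N2 ≥ 10: k = 1  ⇒  N1 = 1·27 = 27, N2 = 1·20 = 20 (N1 ≤ 40, N2 ≤ 30, N2 ≠ N1 ✓), N3 = 27 + 2·20 = 67
check: −N1/N3 with N1 = 27, N3 = 67 gives -27/67; |achieved − target| = 0 ≤ 27/6700 ✓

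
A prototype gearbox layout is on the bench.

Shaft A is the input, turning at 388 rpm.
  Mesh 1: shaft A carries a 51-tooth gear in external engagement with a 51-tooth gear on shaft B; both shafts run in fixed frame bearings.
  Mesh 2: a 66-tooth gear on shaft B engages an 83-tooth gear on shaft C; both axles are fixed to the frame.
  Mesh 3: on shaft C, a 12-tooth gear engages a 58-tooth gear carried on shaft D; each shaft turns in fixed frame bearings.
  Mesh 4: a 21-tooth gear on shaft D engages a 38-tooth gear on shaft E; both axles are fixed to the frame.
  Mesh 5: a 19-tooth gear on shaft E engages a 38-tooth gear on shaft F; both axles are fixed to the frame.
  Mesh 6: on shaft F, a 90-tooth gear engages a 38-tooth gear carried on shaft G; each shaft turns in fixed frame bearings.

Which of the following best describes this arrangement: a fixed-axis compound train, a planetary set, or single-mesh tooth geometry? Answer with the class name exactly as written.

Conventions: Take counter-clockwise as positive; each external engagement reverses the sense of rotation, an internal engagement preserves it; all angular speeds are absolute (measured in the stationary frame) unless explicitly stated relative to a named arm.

fixed-axis compound train

class = fixed-axis compound train [6 meshes; 6 ratios multiply, 6 sense flips]
classification: fixed-axis compound train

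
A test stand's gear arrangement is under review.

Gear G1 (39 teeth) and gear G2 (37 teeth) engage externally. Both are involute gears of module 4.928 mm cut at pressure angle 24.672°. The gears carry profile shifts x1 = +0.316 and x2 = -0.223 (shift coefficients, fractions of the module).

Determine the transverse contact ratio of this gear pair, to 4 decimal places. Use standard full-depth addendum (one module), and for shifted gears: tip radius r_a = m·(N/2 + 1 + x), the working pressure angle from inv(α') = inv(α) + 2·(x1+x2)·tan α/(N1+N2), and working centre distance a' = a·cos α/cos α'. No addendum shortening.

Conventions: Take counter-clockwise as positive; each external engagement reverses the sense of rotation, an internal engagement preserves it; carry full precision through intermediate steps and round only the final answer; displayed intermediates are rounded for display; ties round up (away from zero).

1.4971

recognized (one external pair, fixed centres): single-mesh tooth geometry, m = 4.928, N1 = 39, N2 = 37
base radii: r_b1 = 87.323615, r_b2 = 82.845481
tip radii: r_a1 = 102.581248, r_a2 = 94.997056
inv(α') = inv(24.672°) + 2·(+0.316-0.223)·tan α/(39+37) = 0.02987325  ⇒  α' = 24.97306°
a' = a·cos α / cos α' = 187.2640·cos 24.672°/cos 24.97306° = 187.719693
action lengths: √(r_a1²−r_b1²) = 53.828419, √(r_a2²−r_b2²) = 46.487277
base pitch p_b = π·m·cos α = 14.068473
CR = (53.828419 + 46.487277 − 187.719693·sin 24.97306°)/14.068473 = 1.497100
contact ratio ≈ 1.4971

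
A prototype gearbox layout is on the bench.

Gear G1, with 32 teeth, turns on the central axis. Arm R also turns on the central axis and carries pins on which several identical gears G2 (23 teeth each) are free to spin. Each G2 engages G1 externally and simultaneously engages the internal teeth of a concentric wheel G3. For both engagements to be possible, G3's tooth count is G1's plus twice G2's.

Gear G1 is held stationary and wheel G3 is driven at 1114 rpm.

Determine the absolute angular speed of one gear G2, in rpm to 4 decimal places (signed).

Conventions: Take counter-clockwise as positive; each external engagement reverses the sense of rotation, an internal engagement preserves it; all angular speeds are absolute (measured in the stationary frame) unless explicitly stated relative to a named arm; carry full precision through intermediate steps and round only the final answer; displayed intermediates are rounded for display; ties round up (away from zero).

class = planetary set [G3 = 32+2·23 = 78; Willis about the carrier]
normalise by the input: solve with ω_ring = 1, then scale by 1114 rpm
ring teeth: 32 + 2·23 = 78
32(ω_sun−ω_arm) = −78(ω_ring−ω_arm),  ω_sun = 0, ω_ring = 1
32(0−ω_arm) = −78(1−ω_arm)  ⇒  110·ω_arm = 78  ⇒  ω_arm = 39/55
sun–planet mesh: 32·(0−39/55) = −23·(ω_p−ω_arm)  ⇒  ω_p−ω_arm = 1248/1265
ω_p = 39/55 + 1248/1265 = 39/23
scale: ω_p = 39/23 × 1114 rpm = +1888.9565 rpm

+1888.9565 rpm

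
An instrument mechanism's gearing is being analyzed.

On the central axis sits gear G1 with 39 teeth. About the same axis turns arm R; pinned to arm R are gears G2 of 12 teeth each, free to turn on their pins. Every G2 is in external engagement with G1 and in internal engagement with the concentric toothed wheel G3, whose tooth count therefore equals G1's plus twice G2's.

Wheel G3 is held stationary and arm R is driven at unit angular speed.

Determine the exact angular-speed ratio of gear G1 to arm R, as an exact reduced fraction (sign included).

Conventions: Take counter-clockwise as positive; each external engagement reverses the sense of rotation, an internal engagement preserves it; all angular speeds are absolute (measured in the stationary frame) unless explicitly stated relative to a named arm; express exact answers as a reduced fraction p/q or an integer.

34/13

class = planetary set [G3 = 39+2·12 = 63; Willis about the carrier]
ring teeth: 39 + 2·12 = 63
39(ω_sun−ω_arm) = −63(ω_ring−ω_arm),  ω_ring = 0, ω_arm = 1
ω_sun = 1 − (63/39)(0−1) = 34/13
ω_out/ω_in = 34/13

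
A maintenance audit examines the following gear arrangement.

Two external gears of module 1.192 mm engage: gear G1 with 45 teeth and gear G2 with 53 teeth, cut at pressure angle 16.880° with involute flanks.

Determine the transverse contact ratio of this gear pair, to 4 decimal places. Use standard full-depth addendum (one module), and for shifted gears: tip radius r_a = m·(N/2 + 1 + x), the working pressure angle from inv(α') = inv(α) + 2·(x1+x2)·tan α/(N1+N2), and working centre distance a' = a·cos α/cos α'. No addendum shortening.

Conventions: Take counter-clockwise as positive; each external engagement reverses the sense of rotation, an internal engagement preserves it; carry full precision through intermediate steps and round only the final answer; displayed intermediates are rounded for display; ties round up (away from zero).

recognized (one external pair, fixed centres): single-mesh tooth geometry, m = 1.192, N1 = 45, N2 = 53
base radii: r_b1 = 25.664460, r_b2 = 30.227031
tip radii: r_a1 = 28.012000, r_a2 = 32.780000
no profile shift: α' = α, a' = a
action lengths: √(r_a1²−r_b1²) = 11.225312, √(r_a2²−r_b2²) = 12.682862
base pitch p_b = π·m·cos α = 3.583435
CR = (11.225312 + 12.682862 − 58.408000·sin 16.88000°)/3.583435 = 1.939019
contact ratio ≈ 1.9390

1.9390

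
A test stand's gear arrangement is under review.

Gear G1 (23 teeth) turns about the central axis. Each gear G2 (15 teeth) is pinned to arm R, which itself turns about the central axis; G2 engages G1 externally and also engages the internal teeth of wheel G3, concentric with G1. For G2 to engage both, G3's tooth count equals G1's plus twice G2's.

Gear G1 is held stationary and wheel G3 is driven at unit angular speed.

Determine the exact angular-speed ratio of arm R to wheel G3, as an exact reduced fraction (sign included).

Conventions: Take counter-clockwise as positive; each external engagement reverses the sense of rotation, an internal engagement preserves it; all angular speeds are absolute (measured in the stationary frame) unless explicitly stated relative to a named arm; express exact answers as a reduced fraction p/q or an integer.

53/76

planetary set (23T centre, 15T on arm, 53T internal) — Willis relation
ring teeth: 23 + 2·15 = 53
23(ω_sun−ω_arm) = −53(ω_ring−ω_arm),  ω_sun = 0, ω_ring = 1
23(0−ω_arm) = −53(1−ω_arm)  ⇒  76·ω_arm = 53  ⇒  ω_arm = 53/76
ω_out/ω_in = 53/76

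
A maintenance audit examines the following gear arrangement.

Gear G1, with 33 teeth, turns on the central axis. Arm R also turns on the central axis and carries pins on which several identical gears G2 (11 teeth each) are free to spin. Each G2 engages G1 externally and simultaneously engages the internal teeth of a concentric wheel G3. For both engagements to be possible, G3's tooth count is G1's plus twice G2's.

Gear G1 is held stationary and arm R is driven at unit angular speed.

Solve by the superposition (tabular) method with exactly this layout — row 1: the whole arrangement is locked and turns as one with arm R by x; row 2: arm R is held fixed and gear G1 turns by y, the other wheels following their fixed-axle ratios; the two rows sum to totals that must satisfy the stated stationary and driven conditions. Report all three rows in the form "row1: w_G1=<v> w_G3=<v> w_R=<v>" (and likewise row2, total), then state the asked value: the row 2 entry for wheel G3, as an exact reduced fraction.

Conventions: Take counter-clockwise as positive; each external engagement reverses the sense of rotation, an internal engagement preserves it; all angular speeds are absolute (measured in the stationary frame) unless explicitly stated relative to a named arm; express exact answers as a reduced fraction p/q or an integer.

row1: w_G1=1 w_G3=1 w_R=1
row2: w_G1=-1 w_G3=3/5 w_R=0
total: w_G1=0 w_G3=8/5 w_R=1
asked value: 3/5

recognized (axles ride arm R): planetary set, 33/11/55 teeth
row 1 (train locked, turned with arm): all members turn x
row 2: sun turns y, ring = −(33/55)·y, arm 0
boundary: total ω_sun = x + y = 0 and total ω_arm = x = 1  ⇒  y = -1, x = 1
row 2 ring = −(33/55)·(-1) = 3/5
totals (row 1 + row 2): sun 1 + (-1) = 0, ring 1 + 3/5 = 8/5, arm 1 + 0 = 1
asked cell (row2, ring) = 3/5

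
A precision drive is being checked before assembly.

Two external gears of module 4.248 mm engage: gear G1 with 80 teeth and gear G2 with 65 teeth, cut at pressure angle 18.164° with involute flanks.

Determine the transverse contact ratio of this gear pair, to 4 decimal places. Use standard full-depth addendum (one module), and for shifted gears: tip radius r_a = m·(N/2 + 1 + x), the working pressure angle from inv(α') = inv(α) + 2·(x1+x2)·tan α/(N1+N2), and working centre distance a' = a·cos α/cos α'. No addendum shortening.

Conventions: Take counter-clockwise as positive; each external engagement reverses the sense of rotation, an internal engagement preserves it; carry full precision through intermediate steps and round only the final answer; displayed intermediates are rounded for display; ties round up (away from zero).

1.9308

class = single-mesh tooth geometry [involute pair 80T × 65T, m = 4.248]
base radii: r_b1 = 161.452565, r_b2 = 131.180209
tip radii: r_a1 = 174.168000, r_a2 = 142.308000
no profile shift: α' = α, a' = a
action lengths: √(r_a1²−r_b1²) = 65.326575, √(r_a2²−r_b2²) = 55.166290
base pitch p_b = π·m·cos α = 12.680455
CR = (65.326575 + 55.166290 − 307.980000·sin 18.16400°)/12.680455 = 1.930830
contact ratio ≈ 1.9308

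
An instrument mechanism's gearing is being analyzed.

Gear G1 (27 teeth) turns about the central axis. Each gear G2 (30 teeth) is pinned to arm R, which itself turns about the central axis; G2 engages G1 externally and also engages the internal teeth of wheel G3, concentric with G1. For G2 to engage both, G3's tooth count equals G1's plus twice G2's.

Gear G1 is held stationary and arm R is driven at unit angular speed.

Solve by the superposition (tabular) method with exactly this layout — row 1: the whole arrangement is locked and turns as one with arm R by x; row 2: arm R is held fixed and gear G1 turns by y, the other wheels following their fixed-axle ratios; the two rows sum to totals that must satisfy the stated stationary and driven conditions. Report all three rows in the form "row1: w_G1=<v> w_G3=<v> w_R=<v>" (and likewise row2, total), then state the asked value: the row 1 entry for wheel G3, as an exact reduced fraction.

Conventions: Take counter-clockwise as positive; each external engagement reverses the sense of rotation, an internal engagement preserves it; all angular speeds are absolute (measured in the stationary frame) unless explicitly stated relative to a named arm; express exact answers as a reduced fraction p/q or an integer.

recognized (axles ride arm R): planetary set, 27/30/87 teeth
row 1 (train locked, turned with arm): all members turn x
row 2 — arm fixed, fixed-axis ratios: sun y, ring −(27/87)·y, arm 0
boundary: total ω_sun = x + y = 0 and total ω_arm = x = 1  ⇒  y = -1, x = 1
row 2 ring = −(27/87)·(-1) = 9/29
totals (row 1 + row 2): sun 1 + (-1) = 0, ring 1 + 9/29 = 38/29, arm 1 + 0 = 1
asked cell (row1, ring) = 1

row1: w_G1=1 w_G3=1 w_R=1
row2: w_G1=-1 w_G3=9/29 w_R=0
total: w_G1=0 w_G3=38/29 w_R=1
asked value: 1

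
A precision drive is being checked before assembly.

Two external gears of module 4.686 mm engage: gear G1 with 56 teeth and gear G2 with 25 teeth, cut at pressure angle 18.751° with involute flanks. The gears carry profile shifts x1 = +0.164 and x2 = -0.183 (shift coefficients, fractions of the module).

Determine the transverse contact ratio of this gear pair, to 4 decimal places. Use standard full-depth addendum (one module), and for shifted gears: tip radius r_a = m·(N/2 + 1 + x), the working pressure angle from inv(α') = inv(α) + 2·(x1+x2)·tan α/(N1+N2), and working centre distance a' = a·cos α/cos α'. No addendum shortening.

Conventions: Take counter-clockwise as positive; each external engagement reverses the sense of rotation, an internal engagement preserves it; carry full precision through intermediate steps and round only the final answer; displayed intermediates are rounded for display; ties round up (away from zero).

1.7782

recognized (one external pair, fixed centres): single-mesh tooth geometry, m = 4.686, N1 = 56, N2 = 25
base radii: r_b1 = 124.244072, r_b2 = 55.466104
tip radii: r_a1 = 136.662504, r_a2 = 62.403462
inv(α') = inv(18.751°) + 2·(+0.164-0.183)·tan α/(56+25) = 0.01204778  ⇒  α' = 18.67146°
a' = a·cos α / cos α' = 189.7830·cos 18.751°/cos 18.67146° = 189.693784
action lengths: √(r_a1²−r_b1²) = 56.921441, √(r_a2²−r_b2²) = 28.595514
base pitch p_b = π·m·cos α = 13.940152
CR = (56.921441 + 28.595514 − 189.693784·sin 18.67146°)/13.940152 = 1.778186
contact ratio ≈ 1.7782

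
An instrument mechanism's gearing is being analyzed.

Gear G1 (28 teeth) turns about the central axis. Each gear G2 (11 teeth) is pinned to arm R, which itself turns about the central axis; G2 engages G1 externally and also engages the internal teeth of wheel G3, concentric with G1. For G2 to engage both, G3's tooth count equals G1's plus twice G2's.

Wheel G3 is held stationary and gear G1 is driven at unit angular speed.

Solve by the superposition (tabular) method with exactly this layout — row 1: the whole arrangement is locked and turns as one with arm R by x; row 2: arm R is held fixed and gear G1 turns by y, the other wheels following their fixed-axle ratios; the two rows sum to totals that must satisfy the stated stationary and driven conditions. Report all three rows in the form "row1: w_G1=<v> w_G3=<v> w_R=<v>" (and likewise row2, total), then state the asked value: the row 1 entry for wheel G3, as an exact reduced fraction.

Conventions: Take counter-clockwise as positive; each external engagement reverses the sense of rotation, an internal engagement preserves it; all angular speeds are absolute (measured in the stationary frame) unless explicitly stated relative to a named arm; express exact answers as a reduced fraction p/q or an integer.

class = planetary set [G3 = 28+2·11 = 50; Willis about the carrier]
row 1 — lock + rotate with arm: ω_sun = ω_ring = ω_arm = x
row 2 — arm fixed, fixed-axis ratios: sun y, ring −(28/50)·y, arm 0
boundary: total ω_ring = x − (28/50)·y = 0 and total ω_sun = x + y = 1  ⇒  y = 25/39, x = 14/39
row 2 ring = −(28/50)·25/39 = -14/39
totals (row 1 + row 2): sun 14/39 + 25/39 = 1, ring 14/39 + (-14/39) = 0, arm 14/39 + 0 = 14/39
asked cell (row1, ring) = 14/39

row1: w_G1=14/39 w_G3=14/39 w_R=14/39
row2: w_G1=25/39 w_G3=-14/39 w_R=0
total: w_G1=1 w_G3=0 w_R=14/39
asked value: 14/39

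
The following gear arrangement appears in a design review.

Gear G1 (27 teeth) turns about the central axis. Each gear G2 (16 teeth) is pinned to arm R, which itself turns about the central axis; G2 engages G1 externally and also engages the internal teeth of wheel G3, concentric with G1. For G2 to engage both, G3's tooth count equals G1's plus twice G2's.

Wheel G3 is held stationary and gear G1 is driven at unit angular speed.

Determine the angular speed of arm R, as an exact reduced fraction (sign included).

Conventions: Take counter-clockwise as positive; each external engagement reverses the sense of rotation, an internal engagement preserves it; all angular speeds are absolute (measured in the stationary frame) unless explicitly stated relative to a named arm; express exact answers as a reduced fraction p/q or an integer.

27/86

planetary set (27T centre, 16T on arm, 59T internal) — Willis relation
ring teeth: 27 + 2·16 = 59
27(ω_sun−ω_arm) = −59(ω_ring−ω_arm),  ω_ring = 0, ω_sun = 1
27(1−ω_arm) = −59(0−ω_arm)  ⇒  86·ω_arm = 27  ⇒  ω_arm = 27/86
exact speed ratio = 27/86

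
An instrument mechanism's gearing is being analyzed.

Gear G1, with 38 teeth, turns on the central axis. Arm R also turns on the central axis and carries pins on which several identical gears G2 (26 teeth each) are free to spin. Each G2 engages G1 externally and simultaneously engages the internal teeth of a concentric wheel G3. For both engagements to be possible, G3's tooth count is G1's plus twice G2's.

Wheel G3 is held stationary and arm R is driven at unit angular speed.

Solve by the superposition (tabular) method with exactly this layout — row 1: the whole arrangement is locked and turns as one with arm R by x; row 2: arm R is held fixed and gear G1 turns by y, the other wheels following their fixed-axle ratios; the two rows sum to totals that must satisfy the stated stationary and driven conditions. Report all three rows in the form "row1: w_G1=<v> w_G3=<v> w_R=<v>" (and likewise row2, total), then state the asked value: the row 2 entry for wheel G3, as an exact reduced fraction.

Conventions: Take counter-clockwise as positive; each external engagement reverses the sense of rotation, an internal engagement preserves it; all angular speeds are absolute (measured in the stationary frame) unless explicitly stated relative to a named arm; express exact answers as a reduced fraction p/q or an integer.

recognized (axles ride arm R): planetary set, 38/26/90 teeth
superposition row 1 [locked train]: every member turns x
row 2: sun turns y, ring = −(38/90)·y, arm 0
boundary: total ω_ring = x − (38/90)·y = 0 and total ω_arm = x = 1  ⇒  y = 45/19, x = 1
row 2 ring = −(38/90)·45/19 = -1
totals (row 1 + row 2): sun 1 + 45/19 = 64/19, ring 1 + (-1) = 0, arm 1 + 0 = 1
asked cell (row2, ring) = -1

row1: w_G1=1 w_G3=1 w_R=1
row2: w_G1=45/19 w_G3=-1 w_R=0
total: w_G1=64/19 w_G3=0 w_R=1
asked value: -1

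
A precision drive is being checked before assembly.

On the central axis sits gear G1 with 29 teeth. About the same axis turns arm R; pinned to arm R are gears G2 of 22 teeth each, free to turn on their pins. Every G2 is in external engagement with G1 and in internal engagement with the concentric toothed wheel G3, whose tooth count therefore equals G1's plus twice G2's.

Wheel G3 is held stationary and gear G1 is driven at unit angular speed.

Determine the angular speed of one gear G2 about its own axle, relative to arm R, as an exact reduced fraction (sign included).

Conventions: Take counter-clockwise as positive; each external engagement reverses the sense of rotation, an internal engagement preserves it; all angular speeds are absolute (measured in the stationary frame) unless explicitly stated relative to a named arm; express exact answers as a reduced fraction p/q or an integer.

-2117/2244

planetary set (29T centre, 22T on arm, 73T internal) — Willis relation
ring teeth: 29 + 2·22 = 73
29(ω_sun−ω_arm) = −73(ω_ring−ω_arm),  ω_ring = 0, ω_sun = 1
29(1−ω_arm) = −73(0−ω_arm)  ⇒  102·ω_arm = 29  ⇒  ω_arm = 29/102
sun–planet mesh: 29·(1−29/102) = −22·(ω_p−ω_arm)  ⇒  ω_p−ω_arm = -2117/2244
exact speed ratio = -2117/2244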